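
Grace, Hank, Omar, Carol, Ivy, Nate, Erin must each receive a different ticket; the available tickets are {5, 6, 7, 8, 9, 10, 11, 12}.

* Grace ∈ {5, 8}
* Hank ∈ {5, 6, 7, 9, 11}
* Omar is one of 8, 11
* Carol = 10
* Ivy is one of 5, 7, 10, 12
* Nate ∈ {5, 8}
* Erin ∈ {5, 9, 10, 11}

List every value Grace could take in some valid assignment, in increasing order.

Carol's domain is down to {10}, so Carol = 10. Eliminate 10 elsewhere: Ivy, Erin.
The 2 variables Grace and Nate are confined to {5, 8}, which locks those values in; drop them from Hank, Omar, Ivy, Erin.
Omar's domain is down to {11}, so Omar = 11. Strike 11 from Hank, Erin.
That leaves Erin = 9. Remove 9 from Hank.
No further eliminations apply; Grace can still be any of 5, 8.

5, 8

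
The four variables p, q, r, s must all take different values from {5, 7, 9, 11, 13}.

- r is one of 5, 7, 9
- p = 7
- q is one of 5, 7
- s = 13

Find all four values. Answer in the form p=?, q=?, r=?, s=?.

p=7, q=5, r=9, s=13

p has just one choice, so p = 7. Remove 7 from q, r.
q must be 5 (only option left). So r can't be 5.
r must be 9 (only option left).
That leaves s = 13.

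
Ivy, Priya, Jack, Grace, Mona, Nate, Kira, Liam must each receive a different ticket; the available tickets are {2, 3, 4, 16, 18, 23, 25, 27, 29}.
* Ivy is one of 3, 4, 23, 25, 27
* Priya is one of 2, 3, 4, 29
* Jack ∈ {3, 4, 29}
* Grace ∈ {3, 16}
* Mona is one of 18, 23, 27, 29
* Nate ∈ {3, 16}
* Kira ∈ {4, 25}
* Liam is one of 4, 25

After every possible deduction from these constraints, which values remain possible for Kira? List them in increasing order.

The 2 variables Grace and Nate are confined to {3, 16}, which locks those values in; drop them from Ivy, Priya, Jack.
The 2 variables Kira and Liam are confined to {4, 25}, which locks those values in; drop them from Ivy, Priya, Jack.
Jack must be 29 (only option left). So Priya, Mona can't be 29.
Priya's domain is down to {2}, so Priya = 2.
No further eliminations apply; Kira can still be any of 4, 25.

4, 25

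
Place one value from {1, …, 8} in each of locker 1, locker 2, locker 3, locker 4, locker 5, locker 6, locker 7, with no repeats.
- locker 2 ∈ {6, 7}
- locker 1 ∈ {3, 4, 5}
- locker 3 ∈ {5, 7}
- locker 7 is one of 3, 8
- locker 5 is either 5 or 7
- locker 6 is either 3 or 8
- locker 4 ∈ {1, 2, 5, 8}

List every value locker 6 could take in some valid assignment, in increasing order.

3, 8

The 2 variables locker 3 and locker 5 are confined to {5, 7}, which locks those values in; drop them from locker 1, locker 2, locker 4.
locker 2's domain is down to {6}, so locker 2 = 6.
locker 6 and locker 7 share exactly the 2 values {3, 8}; by pigeonhole those values go to them, so strike 3, 8 from locker 1, locker 4.
locker 1 must be 4 (only option left).
No further eliminations apply; locker 6 can still be any of 3, 8.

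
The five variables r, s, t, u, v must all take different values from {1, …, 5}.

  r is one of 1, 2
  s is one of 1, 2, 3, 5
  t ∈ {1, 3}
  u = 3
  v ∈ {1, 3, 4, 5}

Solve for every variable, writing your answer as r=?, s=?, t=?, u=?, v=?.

r=2, s=5, t=1, u=3, v=4

u's domain is down to {3}, so u = 3. Remove 3 from s, t, v.
That leaves t = 1. Remove 1 from r, s, v.
r's domain is down to {2}, so r = 2. Remove 2 from s.
That leaves s = 5. Remove 5 from v.
v's domain is down to {4}, so v = 4.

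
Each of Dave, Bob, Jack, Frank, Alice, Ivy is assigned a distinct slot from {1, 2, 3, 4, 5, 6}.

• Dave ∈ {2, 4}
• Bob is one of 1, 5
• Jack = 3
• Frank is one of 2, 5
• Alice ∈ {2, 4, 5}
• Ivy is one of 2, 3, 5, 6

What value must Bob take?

Jack must be 3 (only option left). Strike 3 from Ivy.
The 5 still-open variables draw from only 5 values {1, 2, 4, 5, 6}, so each is used; only Bob can be 1, hence Bob = 1.

1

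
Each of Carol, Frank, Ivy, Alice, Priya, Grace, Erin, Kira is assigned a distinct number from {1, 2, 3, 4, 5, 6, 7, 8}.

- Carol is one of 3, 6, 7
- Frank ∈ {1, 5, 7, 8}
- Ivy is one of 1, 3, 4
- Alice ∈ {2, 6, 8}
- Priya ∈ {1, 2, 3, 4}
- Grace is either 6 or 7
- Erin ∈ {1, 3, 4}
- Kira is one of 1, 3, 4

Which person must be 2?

Priya

Among the 8 variables, 5 fits only Frank (and all 8 values in {1, 2, 3, 4, 5, 6, 7, 8} must be used), so Frank = 5.
The 7 still-open variables together cover exactly {1, 2, 3, 4, 6, 7, 8} — 7 values for 7 variables — and 8 appears only in Alice's list, so Alice = 8.
The 6 still-open variables together cover exactly {1, 2, 3, 4, 6, 7} — 6 values for 6 variables — and 2 appears only in Priya's list, so Priya = 2.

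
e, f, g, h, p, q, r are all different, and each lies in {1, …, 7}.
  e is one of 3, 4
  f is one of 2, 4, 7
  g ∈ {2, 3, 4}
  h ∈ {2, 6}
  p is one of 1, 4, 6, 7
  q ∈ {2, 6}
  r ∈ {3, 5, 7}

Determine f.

The 7 variables draw from only 7 values {1, 2, 3, 4, 5, 6, 7}, so each is used; only p can be 1, hence p = 1.
The 6 still-open variables draw from only 6 values {2, 3, 4, 5, 6, 7}, so each is used; only r can be 5, hence r = 5.
The 5 still-open variables draw from only 5 values {2, 3, 4, 6, 7}, so each is used; only f can be 7, hence f = 7.

7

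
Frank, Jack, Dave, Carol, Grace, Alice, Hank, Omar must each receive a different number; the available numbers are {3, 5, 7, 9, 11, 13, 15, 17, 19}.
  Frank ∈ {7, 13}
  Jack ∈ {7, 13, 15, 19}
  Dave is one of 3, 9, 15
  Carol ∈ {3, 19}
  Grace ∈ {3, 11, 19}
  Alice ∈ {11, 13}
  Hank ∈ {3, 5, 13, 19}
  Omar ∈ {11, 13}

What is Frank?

7

The 8 variables draw from only 8 values {3, 5, 7, 9, 11, 13, 15, 19}, so each is used; only Hank can be 5, hence Hank = 5.
The 7 still-open variables draw from only 7 values {3, 7, 9, 11, 13, 15, 19}, so each is used; only Dave can be 9, hence Dave = 9.
Among the 6 still-open variables, 15 fits only Jack (and all 6 values in {3, 7, 11, 13, 15, 19} must be used), so Jack = 15.
Among the 5 still-open variables, 7 fits only Frank (and all 5 values in {3, 7, 11, 13, 19} must be used), so Frank = 7.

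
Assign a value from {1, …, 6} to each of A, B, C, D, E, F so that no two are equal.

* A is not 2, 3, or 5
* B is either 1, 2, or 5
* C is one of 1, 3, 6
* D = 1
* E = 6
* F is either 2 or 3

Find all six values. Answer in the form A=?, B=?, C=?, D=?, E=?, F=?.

A=4, B=5, C=3, D=1, E=6, F=2

D must be 1 (only option left). So A, B, C can't be 1.
That leaves E = 6. Eliminate 6 elsewhere: A, C.
That leaves A = 4.
C must be 3 (only option left). So F can't be 3.
F's domain is down to {2}, so F = 2. So B can't be 2.
B has just one choice, so B = 5.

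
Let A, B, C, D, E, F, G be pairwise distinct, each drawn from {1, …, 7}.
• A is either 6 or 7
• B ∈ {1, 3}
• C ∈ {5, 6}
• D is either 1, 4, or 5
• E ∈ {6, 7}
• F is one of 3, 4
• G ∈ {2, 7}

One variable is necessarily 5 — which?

C

The 7 variables together cover exactly {1, 2, 3, 4, 5, 6, 7} — 7 values for 7 variables — and 2 appears only in G's list, so G = 2.
The 2 variables A and E are confined to {6, 7}, which locks those values in; drop them from C.
So 5 goes to C.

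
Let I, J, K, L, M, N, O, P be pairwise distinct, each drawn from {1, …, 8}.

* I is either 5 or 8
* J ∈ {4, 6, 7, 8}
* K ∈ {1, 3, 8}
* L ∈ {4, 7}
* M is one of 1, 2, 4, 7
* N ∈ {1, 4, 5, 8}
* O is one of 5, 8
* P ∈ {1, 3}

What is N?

4

The 8 variables draw from only 8 values {1, 2, 3, 4, 5, 6, 7, 8}, so each is used; only M can be 2, hence M = 2.
The 7 still-open variables draw from only 7 values {1, 3, 4, 5, 6, 7, 8}, so each is used; only J can be 6, hence J = 6.
The 6 still-open variables together cover exactly {1, 3, 4, 5, 7, 8} — 6 values for 6 variables — and 7 appears only in L's list, so L = 7.
The 5 still-open variables together cover exactly {1, 3, 4, 5, 8} — 5 values for 5 variables — and 4 appears only in N's list, so N = 4.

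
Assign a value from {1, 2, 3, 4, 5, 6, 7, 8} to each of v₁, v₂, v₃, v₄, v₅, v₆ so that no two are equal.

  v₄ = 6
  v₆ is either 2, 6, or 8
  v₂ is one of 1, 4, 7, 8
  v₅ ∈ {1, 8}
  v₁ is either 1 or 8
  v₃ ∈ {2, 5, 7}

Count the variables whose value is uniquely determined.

v₄ has just one choice, so v₄ = 6. So v₆ can't be 6.
v₁ and v₅ share exactly the 2 values {1, 8}; by pigeonhole those values go to them, so strike 1, 8 from v₂, v₆.
v₆ has just one choice, so v₆ = 2. So v₃ can't be 2.
Determined: v₄=6, v₆=2. The other variables each still have more than one consistent value. That makes 2.

2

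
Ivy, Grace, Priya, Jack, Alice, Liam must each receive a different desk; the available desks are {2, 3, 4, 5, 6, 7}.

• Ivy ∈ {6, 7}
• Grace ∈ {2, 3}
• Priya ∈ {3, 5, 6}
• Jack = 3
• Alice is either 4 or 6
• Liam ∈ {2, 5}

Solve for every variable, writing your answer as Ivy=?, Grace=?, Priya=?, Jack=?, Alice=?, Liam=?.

Jack must be 3 (only option left). So Grace, Priya can't be 3.
Grace has just one choice, so Grace = 2. Eliminate 2 elsewhere: Liam.
Liam has just one choice, so Liam = 5. Eliminate 5 elsewhere: Priya.
That leaves Priya = 6. Eliminate 6 elsewhere: Ivy, Alice.
Alice must be 4 (only option left).
That leaves Ivy = 7.

Ivy=7, Grace=2, Priya=6, Jack=3, Alice=4, Liam=5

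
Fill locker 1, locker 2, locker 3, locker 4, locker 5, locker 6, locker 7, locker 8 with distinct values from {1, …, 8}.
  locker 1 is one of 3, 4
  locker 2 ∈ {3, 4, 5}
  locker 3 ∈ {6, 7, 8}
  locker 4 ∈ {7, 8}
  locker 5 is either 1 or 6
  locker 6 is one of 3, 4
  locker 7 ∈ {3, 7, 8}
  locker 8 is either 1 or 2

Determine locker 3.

6

The 8 variables together cover exactly {1, 2, 3, 4, 5, 6, 7, 8} — 8 values for 8 variables — and 2 appears only in locker 8's list, so locker 8 = 2.
The 7 still-open variables draw from only 7 values {1, 3, 4, 5, 6, 7, 8}, so each is used; only locker 5 can be 1, hence locker 5 = 1.
Among the 6 still-open variables, 5 fits only locker 2 (and all 6 values in {3, 4, 5, 6, 7, 8} must be used), so locker 2 = 5.
The 5 still-open variables together cover exactly {3, 4, 6, 7, 8} — 5 values for 5 variables — and 6 appears only in locker 3's list, so locker 3 = 6.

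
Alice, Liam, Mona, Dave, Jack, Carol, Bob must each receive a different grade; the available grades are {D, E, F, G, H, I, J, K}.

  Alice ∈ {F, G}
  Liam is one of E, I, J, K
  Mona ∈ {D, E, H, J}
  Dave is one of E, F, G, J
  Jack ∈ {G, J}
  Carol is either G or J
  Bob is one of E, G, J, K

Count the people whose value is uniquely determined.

Jack and Carol between them cover only {G, J} — a naked pair. Remove those values from Alice, Liam, Mona, Dave, Bob.
Alice's domain is down to {F}, so Alice = F. So Dave can't be F.
Dave must be E (only option left). Strike E from Liam, Mona, Bob.
Bob has just one choice, so Bob = K. So Liam can't be K.
Liam must be I (only option left).
Determined: Alice=F, Liam=I, Dave=E, Bob=K. The other people each still have more than one consistent value. That makes 4.

4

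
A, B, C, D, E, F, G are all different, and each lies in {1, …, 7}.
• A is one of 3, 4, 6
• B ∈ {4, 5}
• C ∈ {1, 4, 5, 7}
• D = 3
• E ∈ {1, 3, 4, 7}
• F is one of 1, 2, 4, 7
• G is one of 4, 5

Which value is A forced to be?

6

D must be 3 (only option left). Strike 3 from A, E.
Among the 6 still-open variables, 2 fits only F (and all 6 values in {1, 2, 4, 5, 6, 7} must be used), so F = 2.
The 5 still-open variables together cover exactly {1, 4, 5, 6, 7} — 5 values for 5 variables — and 6 appears only in A's list, so A = 6.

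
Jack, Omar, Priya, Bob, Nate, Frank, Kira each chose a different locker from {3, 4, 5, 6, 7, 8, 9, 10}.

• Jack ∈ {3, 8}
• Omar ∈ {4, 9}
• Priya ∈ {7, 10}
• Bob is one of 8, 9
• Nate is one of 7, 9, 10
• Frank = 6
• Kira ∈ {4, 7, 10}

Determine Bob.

8

Frank has just one choice, so Frank = 6.
The 6 still-open variables draw from only 6 values {3, 4, 7, 8, 9, 10}, so each is used; only Jack can be 3, hence Jack = 3.
The 5 still-open variables together cover exactly {4, 7, 8, 9, 10} — 5 values for 5 variables — and 8 appears only in Bob's list, so Bob = 8.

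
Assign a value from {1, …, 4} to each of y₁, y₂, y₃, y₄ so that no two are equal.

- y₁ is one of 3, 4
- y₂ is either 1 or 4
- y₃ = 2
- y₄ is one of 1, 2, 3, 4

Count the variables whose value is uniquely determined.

1

y₃'s domain is down to {2}, so y₃ = 2. Remove 2 from y₄.
Determined: y₃=2. The other variables each still have more than one consistent value. That makes 1.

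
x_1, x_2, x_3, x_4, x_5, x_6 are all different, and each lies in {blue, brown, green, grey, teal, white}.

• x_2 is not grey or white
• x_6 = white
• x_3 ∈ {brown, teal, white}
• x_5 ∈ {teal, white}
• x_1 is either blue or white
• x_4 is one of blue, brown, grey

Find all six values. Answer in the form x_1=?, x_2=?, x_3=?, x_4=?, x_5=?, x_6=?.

x_6 must be white (only option left). Strike white from x_1, x_3, x_5.
x_1 must be blue (only option left). So x_2, x_4 can't be blue.
That leaves x_5 = teal. Strike teal from x_2, x_3.
x_3's domain is down to {brown}, so x_3 = brown. Remove brown from x_2, x_4.
x_4's domain is down to {grey}, so x_4 = grey.
That leaves x_2 = green.

x_1=blue, x_2=green, x_3=brown, x_4=grey, x_5=teal, x_6=white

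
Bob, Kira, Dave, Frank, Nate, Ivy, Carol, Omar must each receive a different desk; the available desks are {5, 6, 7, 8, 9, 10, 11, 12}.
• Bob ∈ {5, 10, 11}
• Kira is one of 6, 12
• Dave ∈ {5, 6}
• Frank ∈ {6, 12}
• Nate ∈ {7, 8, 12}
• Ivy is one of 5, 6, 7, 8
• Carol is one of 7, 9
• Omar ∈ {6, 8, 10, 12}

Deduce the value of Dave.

The 8 variables together cover exactly {5, 6, 7, 8, 9, 10, 11, 12} — 8 values for 8 variables — and 9 appears only in Carol's list, so Carol = 9.
The 7 still-open variables draw from only 7 values {5, 6, 7, 8, 10, 11, 12}, so each is used; only Bob can be 11, hence Bob = 11.
Among the 6 still-open variables, 10 fits only Omar (and all 6 values in {5, 6, 7, 8, 10, 12} must be used), so Omar = 10.
The 2 variables Kira and Frank are confined to {6, 12}, which locks those values in; drop them from Dave, Nate, Ivy.
So Dave = 5.

5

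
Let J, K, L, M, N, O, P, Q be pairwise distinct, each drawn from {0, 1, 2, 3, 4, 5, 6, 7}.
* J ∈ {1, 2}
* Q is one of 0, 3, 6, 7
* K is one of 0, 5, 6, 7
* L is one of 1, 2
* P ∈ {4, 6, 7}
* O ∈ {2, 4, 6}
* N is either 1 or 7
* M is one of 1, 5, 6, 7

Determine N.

7

The 8 variables draw from only 8 values {0, 1, 2, 3, 4, 5, 6, 7}, so each is used; only Q can be 3, hence Q = 3.
The 7 still-open variables draw from only 7 values {0, 1, 2, 4, 5, 6, 7}, so each is used; only K can be 0, hence K = 0.
The 6 still-open variables draw from only 6 values {1, 2, 4, 5, 6, 7}, so each is used; only M can be 5, hence M = 5.
J and L share exactly the 2 values {1, 2}; by pigeonhole those values go to them, so strike 1, 2 from N, O.
So N = 7.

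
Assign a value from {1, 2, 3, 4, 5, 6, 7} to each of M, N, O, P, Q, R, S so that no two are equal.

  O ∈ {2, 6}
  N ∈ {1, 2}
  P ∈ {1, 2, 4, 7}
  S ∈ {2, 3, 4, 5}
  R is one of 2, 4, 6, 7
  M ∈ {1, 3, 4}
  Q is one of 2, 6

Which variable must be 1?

N

The 7 variables draw from only 7 values {1, 2, 3, 4, 5, 6, 7}, so each is used; only S can be 5, hence S = 5.
Among the 6 still-open variables, 3 fits only M (and all 6 values in {1, 2, 3, 4, 6, 7} must be used), so M = 3.
O and Q between them cover only {2, 6} — a naked pair. Remove those values from N, P, R.
So 1 goes to N.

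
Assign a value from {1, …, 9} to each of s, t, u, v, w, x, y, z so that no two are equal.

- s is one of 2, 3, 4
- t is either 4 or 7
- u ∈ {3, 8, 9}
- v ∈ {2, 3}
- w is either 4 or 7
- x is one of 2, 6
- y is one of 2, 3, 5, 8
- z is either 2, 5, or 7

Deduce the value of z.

5

The 8 variables draw from only 8 values {2, 3, 4, 5, 6, 7, 8, 9}, so each is used; only x can be 6, hence x = 6.
Among the 7 still-open variables, 9 fits only u (and all 7 values in {2, 3, 4, 5, 7, 8, 9} must be used), so u = 9.
The 6 still-open variables draw from only 6 values {2, 3, 4, 5, 7, 8}, so each is used; only y can be 8, hence y = 8.
Among the 5 still-open variables, 5 fits only z (and all 5 values in {2, 3, 4, 5, 7} must be used), so z = 5.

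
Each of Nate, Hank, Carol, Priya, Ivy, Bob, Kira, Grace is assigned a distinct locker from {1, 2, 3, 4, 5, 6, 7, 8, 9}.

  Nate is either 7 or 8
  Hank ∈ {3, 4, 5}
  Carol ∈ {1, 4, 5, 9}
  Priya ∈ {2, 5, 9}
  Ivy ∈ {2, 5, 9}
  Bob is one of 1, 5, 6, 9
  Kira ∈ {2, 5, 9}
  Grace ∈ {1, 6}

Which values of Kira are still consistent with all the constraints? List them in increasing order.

2, 5, 9

Priya, Ivy, Kira between them cover only {2, 5, 9} — a naked triple. Remove those values from Hank, Carol, Bob.
The 2 variables Bob and Grace are confined to {1, 6}, which locks those values in; drop them from Carol.
Carol has just one choice, so Carol = 4. Remove 4 from Hank.
Hank's domain is down to {3}, so Hank = 3.
No further eliminations apply; Kira can still be any of 2, 5, 9.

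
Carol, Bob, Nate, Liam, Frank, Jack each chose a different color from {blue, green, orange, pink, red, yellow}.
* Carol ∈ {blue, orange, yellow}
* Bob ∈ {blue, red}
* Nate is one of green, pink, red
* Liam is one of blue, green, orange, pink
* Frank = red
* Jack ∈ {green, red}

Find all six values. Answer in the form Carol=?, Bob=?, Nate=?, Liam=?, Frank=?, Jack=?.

Frank has just one choice, so Frank = red. Remove red from Bob, Nate, Jack.
Jack has just one choice, so Jack = green. Eliminate green elsewhere: Nate, Liam.
Bob's domain is down to {blue}, so Bob = blue. So Carol, Liam can't be blue.
Nate's domain is down to {pink}, so Nate = pink. Strike pink from Liam.
Liam has just one choice, so Liam = orange. Remove orange from Carol.
That leaves Carol = yellow.

Carol=yellow, Bob=blue, Nate=pink, Liam=orange, Frank=red, Jack=green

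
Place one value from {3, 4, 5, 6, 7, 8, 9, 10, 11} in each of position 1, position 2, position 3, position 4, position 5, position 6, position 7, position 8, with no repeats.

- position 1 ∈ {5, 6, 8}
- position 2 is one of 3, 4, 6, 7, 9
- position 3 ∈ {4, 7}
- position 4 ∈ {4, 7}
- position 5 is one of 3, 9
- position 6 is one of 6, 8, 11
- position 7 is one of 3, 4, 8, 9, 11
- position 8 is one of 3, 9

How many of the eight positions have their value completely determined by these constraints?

Among the 8 variables, 5 fits only position 1 (and all 8 values in {3, 4, 5, 6, 7, 8, 9, 11} must be used), so position 1 = 5.
The 2 variables position 3 and position 4 are confined to {4, 7}, which locks those values in; drop them from position 2, position 7.
position 5 and position 8 share exactly the 2 values {3, 9}; by pigeonhole those values go to them, so strike 3, 9 from position 2, position 7.
position 2's domain is down to {6}, so position 2 = 6. Remove 6 from position 6.
Determined: position 1=5, position 2=6. The other positions each still have more than one consistent value. That makes 2.

2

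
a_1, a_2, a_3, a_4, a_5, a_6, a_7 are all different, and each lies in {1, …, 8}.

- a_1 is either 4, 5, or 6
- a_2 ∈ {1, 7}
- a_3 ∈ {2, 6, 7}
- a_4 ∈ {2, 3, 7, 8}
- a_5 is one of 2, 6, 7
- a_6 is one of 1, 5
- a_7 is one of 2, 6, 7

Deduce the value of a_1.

4

a_3, a_5, a_7 between them cover only {2, 6, 7} — a naked triple. Remove those values from a_1, a_2, a_4.
a_2's domain is down to {1}, so a_2 = 1. So a_6 can't be 1.
a_6 must be 5 (only option left). Strike 5 from a_1.
So a_1 = 4.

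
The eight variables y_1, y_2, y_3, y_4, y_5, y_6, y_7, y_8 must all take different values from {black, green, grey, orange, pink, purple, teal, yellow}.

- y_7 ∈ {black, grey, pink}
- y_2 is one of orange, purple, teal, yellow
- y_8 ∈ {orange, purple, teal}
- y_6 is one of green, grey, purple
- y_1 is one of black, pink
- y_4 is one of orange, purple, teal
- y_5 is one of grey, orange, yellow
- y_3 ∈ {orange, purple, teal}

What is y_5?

grey

The 8 variables together cover exactly {black, green, grey, orange, pink, purple, teal, yellow} — 8 values for 8 variables — and green appears only in y_6's list, so y_6 = green.
The 3 variables y_3, y_4, y_8 are confined to {orange, purple, teal}, which locks those values in; drop them from y_2, y_5.
y_2 must be yellow (only option left). So y_5 can't be yellow.
So y_5 = grey.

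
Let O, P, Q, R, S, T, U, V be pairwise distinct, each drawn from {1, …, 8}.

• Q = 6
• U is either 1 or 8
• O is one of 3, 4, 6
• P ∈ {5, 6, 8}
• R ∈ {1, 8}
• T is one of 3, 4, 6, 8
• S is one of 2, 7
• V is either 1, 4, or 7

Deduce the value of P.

5

Q has just one choice, so Q = 6. Strike 6 from O, P, T.
Among the 7 still-open variables, 2 fits only S (and all 7 values in {1, 2, 3, 4, 5, 7, 8} must be used), so S = 2.
Among the 6 still-open variables, 5 fits only P (and all 6 values in {1, 3, 4, 5, 7, 8} must be used), so P = 5.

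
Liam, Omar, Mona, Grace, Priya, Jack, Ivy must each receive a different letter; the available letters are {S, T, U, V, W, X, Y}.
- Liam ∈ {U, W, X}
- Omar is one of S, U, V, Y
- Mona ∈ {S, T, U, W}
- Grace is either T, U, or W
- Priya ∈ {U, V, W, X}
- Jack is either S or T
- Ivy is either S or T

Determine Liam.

The 7 variables together cover exactly {S, T, U, V, W, X, Y} — 7 values for 7 variables — and Y appears only in Omar's list, so Omar = Y.
The 6 still-open variables draw from only 6 values {S, T, U, V, W, X}, so each is used; only Priya can be V, hence Priya = V.
The 5 still-open variables together cover exactly {S, T, U, W, X} — 5 values for 5 variables — and X appears only in Liam's list, so Liam = X.

X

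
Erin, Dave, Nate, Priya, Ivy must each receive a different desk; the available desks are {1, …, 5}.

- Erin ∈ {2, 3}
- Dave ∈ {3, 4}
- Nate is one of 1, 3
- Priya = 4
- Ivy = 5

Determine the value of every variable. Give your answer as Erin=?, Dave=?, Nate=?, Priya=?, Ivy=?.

Erin=2, Dave=3, Nate=1, Priya=4, Ivy=5

Priya's domain is down to {4}, so Priya = 4. Remove 4 from Dave.
That leaves Ivy = 5.
That leaves Dave = 3. Remove 3 from Erin, Nate.
That leaves Nate = 1.
Erin has just one choice, so Erin = 2.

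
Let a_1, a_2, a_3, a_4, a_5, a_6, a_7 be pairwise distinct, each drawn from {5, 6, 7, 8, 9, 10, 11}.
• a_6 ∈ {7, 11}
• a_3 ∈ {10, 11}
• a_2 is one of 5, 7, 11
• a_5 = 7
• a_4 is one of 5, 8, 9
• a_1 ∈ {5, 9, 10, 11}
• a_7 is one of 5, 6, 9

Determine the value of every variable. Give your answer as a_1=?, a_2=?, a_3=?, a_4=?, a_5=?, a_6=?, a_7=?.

a_1=9, a_2=5, a_3=10, a_4=8, a_5=7, a_6=11, a_7=6

a_5's domain is down to {7}, so a_5 = 7. So a_2, a_6 can't be 7.
a_6 has just one choice, so a_6 = 11. Strike 11 from a_1, a_2, a_3.
a_2's domain is down to {5}, so a_2 = 5. Remove 5 from a_1, a_4, a_7.
a_3 must be 10 (only option left). Eliminate 10 elsewhere: a_1.
a_1 must be 9 (only option left). So a_4, a_7 can't be 9.
a_4 must be 8 (only option left).
a_7's domain is down to {6}, so a_7 = 6.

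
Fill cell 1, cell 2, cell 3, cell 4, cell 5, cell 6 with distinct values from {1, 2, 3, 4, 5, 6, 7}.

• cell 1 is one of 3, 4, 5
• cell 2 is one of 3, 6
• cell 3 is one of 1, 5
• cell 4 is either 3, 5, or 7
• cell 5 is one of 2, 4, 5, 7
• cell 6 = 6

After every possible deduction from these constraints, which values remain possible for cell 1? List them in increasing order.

4, 5

cell 6's domain is down to {6}, so cell 6 = 6. Eliminate 6 elsewhere: cell 2.
That leaves cell 2 = 3. So cell 1, cell 4 can't be 3.
No further eliminations apply; cell 1 can still be any of 4, 5.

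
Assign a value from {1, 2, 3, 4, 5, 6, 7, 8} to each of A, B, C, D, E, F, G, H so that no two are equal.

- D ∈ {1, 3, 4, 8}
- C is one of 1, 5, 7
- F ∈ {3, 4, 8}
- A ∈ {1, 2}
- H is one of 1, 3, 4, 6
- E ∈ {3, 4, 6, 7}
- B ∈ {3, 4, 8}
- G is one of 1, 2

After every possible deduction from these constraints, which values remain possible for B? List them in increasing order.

The 8 variables together cover exactly {1, 2, 3, 4, 5, 6, 7, 8} — 8 values for 8 variables — and 5 appears only in C's list, so C = 5.
Among the 7 still-open variables, 7 fits only E (and all 7 values in {1, 2, 3, 4, 6, 7, 8} must be used), so E = 7.
The 6 still-open variables together cover exactly {1, 2, 3, 4, 6, 8} — 6 values for 6 variables — and 6 appears only in H's list, so H = 6.
A and G between them cover only {1, 2} — a naked pair. Remove those values from D.
No further eliminations apply; B can still be any of 3, 4, 8.

3, 4, 8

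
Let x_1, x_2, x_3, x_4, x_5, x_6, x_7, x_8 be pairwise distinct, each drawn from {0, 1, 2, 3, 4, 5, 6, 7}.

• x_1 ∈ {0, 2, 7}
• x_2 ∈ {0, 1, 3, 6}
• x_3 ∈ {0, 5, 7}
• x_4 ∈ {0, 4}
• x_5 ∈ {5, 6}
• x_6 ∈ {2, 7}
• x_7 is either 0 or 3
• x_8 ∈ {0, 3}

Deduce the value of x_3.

Among the 8 variables, 1 fits only x_2 (and all 8 values in {0, 1, 2, 3, 4, 5, 6, 7} must be used), so x_2 = 1.
Among the 7 still-open variables, 4 fits only x_4 (and all 7 values in {0, 2, 3, 4, 5, 6, 7} must be used), so x_4 = 4.
The 6 still-open variables together cover exactly {0, 2, 3, 5, 6, 7} — 6 values for 6 variables — and 6 appears only in x_5's list, so x_5 = 6.
The 5 still-open variables together cover exactly {0, 2, 3, 5, 7} — 5 values for 5 variables — and 5 appears only in x_3's list, so x_3 = 5.

5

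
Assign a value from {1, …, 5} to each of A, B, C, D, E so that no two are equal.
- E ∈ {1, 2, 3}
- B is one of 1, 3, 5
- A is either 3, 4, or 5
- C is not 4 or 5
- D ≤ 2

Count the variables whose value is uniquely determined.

Among the 5 variables, 4 fits only A (and all 5 values in {1, 2, 3, 4, 5} must be used), so A = 4.
The 4 still-open variables together cover exactly {1, 2, 3, 5} — 4 values for 4 variables — and 5 appears only in B's list, so B = 5.
Determined: A=4, B=5. The other variables each still have more than one consistent value. That makes 2.

2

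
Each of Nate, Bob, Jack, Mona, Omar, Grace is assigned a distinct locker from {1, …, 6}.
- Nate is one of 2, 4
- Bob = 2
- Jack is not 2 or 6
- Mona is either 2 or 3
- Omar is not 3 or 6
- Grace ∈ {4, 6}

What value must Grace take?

6

Bob's domain is down to {2}, so Bob = 2. Remove 2 from Nate, Mona, Omar.
Mona must be 3 (only option left). Strike 3 from Jack.
Nate's domain is down to {4}, so Nate = 4. Remove 4 from Jack, Omar, Grace.
So Grace = 6.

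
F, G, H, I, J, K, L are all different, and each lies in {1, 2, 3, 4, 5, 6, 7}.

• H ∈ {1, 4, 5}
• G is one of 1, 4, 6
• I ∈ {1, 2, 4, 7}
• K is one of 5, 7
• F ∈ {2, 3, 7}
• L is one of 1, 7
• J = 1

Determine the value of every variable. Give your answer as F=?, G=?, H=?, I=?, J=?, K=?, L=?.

J has just one choice, so J = 1. Eliminate 1 elsewhere: G, H, I, L.
L must be 7 (only option left). Strike 7 from F, I, K.
K must be 5 (only option left). Remove 5 from H.
That leaves H = 4. Remove 4 from G, I.
I must be 2 (only option left). Remove 2 from F.
F has just one choice, so F = 3.
G has just one choice, so G = 6.

F=3, G=6, H=4, I=2, J=1, K=5, L=7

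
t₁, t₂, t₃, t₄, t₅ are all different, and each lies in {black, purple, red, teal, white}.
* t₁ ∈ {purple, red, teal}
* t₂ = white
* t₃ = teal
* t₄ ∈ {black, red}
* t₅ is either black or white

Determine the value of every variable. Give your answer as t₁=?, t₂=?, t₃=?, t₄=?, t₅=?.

t₁=purple, t₂=white, t₃=teal, t₄=red, t₅=black

t₂ has just one choice, so t₂ = white. So t₅ can't be white.
t₃ has just one choice, so t₃ = teal. Eliminate teal elsewhere: t₁.
t₅ must be black (only option left). Strike black from t₄.
t₄ has just one choice, so t₄ = red. So t₁ can't be red.
t₁ has just one choice, so t₁ = purple.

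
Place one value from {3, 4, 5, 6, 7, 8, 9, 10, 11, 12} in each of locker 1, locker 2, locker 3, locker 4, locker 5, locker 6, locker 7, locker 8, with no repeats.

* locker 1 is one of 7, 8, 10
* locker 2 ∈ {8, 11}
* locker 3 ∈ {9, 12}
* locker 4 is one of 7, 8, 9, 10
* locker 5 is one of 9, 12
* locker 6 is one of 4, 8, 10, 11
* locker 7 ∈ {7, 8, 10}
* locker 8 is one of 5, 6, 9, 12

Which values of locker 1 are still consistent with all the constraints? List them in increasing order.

The 2 variables locker 3 and locker 5 are confined to {9, 12}, which locks those values in; drop them from locker 4, locker 8.
The 3 variables locker 1, locker 4, locker 7 are confined to {7, 8, 10}, which locks those values in; drop them from locker 2, locker 6.
That leaves locker 2 = 11. Remove 11 from locker 6.
locker 6 has just one choice, so locker 6 = 4.
No further eliminations apply; locker 1 can still be any of 7, 8, 10.

7, 8, 10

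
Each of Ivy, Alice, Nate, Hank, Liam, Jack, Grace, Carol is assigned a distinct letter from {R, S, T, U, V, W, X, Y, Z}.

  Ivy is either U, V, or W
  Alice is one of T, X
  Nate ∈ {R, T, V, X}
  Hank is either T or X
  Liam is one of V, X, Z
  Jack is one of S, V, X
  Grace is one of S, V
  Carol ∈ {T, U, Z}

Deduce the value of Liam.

The 8 variables together cover exactly {R, S, T, U, V, W, X, Z} — 8 values for 8 variables — and R appears only in Nate's list, so Nate = R.
The 7 still-open variables together cover exactly {S, T, U, V, W, X, Z} — 7 values for 7 variables — and W appears only in Ivy's list, so Ivy = W.
Among the 6 still-open variables, U fits only Carol (and all 6 values in {S, T, U, V, X, Z} must be used), so Carol = U.
The 5 still-open variables draw from only 5 values {S, T, V, X, Z}, so each is used; only Liam can be Z, hence Liam = Z.

Z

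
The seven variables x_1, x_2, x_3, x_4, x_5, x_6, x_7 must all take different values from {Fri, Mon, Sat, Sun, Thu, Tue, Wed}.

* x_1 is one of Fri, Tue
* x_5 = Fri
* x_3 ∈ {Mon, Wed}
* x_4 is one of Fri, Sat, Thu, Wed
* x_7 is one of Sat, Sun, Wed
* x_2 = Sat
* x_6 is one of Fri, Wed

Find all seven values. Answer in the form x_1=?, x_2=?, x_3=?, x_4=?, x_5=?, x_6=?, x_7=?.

x_2 has just one choice, so x_2 = Sat. Remove Sat from x_4, x_7.
x_5 must be Fri (only option left). Eliminate Fri elsewhere: x_1, x_4, x_6.
x_6's domain is down to {Wed}, so x_6 = Wed. Strike Wed from x_3, x_4, x_7.
x_7 has just one choice, so x_7 = Sun.
x_1 must be Tue (only option left).
That leaves x_3 = Mon.
x_4's domain is down to {Thu}, so x_4 = Thu.

x_1=Tue, x_2=Sat, x_3=Mon, x_4=Thu, x_5=Fri, x_6=Wed, x_7=Sun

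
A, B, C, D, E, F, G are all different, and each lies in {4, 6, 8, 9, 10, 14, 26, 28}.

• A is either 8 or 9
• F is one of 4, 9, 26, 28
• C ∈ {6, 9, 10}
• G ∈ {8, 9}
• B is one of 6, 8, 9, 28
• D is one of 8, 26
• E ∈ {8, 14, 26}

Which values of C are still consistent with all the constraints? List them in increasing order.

6, 10

The 2 variables A and G are confined to {8, 9}, which locks those values in; drop them from B, C, D, E, F.
D has just one choice, so D = 26. Strike 26 from E, F.
E's domain is down to {14}, so E = 14.
No further eliminations apply; C can still be any of 6, 10.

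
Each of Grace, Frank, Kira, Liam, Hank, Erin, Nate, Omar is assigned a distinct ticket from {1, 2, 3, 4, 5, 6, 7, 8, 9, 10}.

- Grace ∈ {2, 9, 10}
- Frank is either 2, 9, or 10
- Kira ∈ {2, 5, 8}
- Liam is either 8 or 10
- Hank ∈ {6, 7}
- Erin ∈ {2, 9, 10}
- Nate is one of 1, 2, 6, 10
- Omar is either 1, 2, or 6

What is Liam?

Among the 8 variables, 5 fits only Kira (and all 8 values in {1, 2, 5, 6, 7, 8, 9, 10} must be used), so Kira = 5.
The 7 still-open variables together cover exactly {1, 2, 6, 7, 8, 9, 10} — 7 values for 7 variables — and 7 appears only in Hank's list, so Hank = 7.
The 6 still-open variables together cover exactly {1, 2, 6, 8, 9, 10} — 6 values for 6 variables — and 8 appears only in Liam's list, so Liam = 8.

8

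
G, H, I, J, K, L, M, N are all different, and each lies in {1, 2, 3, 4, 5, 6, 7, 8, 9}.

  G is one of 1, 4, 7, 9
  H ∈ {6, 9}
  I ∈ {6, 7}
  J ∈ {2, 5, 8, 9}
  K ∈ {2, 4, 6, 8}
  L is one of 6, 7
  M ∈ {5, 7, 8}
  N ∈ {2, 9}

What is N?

2

Among the 8 variables, 1 fits only G (and all 8 values in {1, 2, 4, 5, 6, 7, 8, 9} must be used), so G = 1.
The 7 still-open variables draw from only 7 values {2, 4, 5, 6, 7, 8, 9}, so each is used; only K can be 4, hence K = 4.
I and L between them cover only {6, 7} — a naked pair. Remove those values from H, M.
H has just one choice, so H = 9. Strike 9 from J, N.
So N = 2.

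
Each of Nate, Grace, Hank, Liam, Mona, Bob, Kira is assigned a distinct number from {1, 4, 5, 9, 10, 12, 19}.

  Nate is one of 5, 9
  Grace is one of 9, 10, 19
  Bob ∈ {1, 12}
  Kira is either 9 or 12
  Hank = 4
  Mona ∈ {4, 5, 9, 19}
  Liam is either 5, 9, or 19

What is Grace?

10

Hank's domain is down to {4}, so Hank = 4. Strike 4 from Mona.
The 6 still-open variables together cover exactly {1, 5, 9, 10, 12, 19} — 6 values for 6 variables — and 1 appears only in Bob's list, so Bob = 1.
Among the 5 still-open variables, 10 fits only Grace (and all 5 values in {5, 9, 10, 12, 19} must be used), so Grace = 10.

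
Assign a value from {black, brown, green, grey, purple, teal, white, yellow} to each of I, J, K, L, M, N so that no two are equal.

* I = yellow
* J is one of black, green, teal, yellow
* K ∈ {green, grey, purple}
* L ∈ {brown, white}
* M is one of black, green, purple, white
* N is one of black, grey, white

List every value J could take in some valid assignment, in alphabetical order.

black, green, teal

I's domain is down to {yellow}, so I = yellow. So J can't be yellow.
No further eliminations apply; J can still be any of black, green, teal.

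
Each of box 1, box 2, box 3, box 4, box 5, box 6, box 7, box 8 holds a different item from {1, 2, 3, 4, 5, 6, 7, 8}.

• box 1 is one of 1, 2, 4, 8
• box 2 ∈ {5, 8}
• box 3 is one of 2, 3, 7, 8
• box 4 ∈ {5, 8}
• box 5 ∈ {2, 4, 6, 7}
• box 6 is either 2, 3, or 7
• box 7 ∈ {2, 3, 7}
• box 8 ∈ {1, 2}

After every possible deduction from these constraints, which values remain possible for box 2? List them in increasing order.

Among the 8 variables, 6 fits only box 5 (and all 8 values in {1, 2, 3, 4, 5, 6, 7, 8} must be used), so box 5 = 6.
The 7 still-open variables draw from only 7 values {1, 2, 3, 4, 5, 7, 8}, so each is used; only box 1 can be 4, hence box 1 = 4.
The 6 still-open variables together cover exactly {1, 2, 3, 5, 7, 8} — 6 values for 6 variables — and 1 appears only in box 8's list, so box 8 = 1.
The 2 variables box 2 and box 4 are confined to {5, 8}, which locks those values in; drop them from box 3.
No further eliminations apply; box 2 can still be any of 5, 8.

5, 8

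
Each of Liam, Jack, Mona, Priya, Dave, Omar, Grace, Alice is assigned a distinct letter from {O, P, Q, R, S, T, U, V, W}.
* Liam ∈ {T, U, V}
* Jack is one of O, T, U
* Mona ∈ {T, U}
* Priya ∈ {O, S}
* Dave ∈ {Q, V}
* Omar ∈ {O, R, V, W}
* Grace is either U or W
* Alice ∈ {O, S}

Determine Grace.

W

The 8 variables draw from only 8 values {O, Q, R, S, T, U, V, W}, so each is used; only Dave can be Q, hence Dave = Q.
The 7 still-open variables together cover exactly {O, R, S, T, U, V, W} — 7 values for 7 variables — and R appears only in Omar's list, so Omar = R.
The 6 still-open variables together cover exactly {O, S, T, U, V, W} — 6 values for 6 variables — and V appears only in Liam's list, so Liam = V.
The 5 still-open variables draw from only 5 values {O, S, T, U, W}, so each is used; only Grace can be W, hence Grace = W.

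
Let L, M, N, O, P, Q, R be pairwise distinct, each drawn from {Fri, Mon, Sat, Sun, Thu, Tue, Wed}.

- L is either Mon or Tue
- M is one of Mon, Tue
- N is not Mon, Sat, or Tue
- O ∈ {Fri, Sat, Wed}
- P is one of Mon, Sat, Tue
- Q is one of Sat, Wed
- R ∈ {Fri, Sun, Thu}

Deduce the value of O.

The 2 variables L and M are confined to {Mon, Tue}, which locks those values in; drop them from P.
P must be Sat (only option left). Eliminate Sat elsewhere: O, Q.
Q's domain is down to {Wed}, so Q = Wed. So N, O can't be Wed.
So O = Fri.

Fri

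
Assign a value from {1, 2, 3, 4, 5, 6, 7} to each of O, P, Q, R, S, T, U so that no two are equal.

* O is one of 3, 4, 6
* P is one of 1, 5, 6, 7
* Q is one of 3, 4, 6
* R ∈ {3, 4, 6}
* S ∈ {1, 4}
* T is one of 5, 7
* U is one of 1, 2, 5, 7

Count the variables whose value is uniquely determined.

2

The 7 variables together cover exactly {1, 2, 3, 4, 5, 6, 7} — 7 values for 7 variables — and 2 appears only in U's list, so U = 2.
The 3 variables O, Q, R are confined to {3, 4, 6}, which locks those values in; drop them from P, S.
S must be 1 (only option left). Eliminate 1 elsewhere: P.
Determined: S=1, U=2. The other variables each still have more than one consistent value. That makes 2.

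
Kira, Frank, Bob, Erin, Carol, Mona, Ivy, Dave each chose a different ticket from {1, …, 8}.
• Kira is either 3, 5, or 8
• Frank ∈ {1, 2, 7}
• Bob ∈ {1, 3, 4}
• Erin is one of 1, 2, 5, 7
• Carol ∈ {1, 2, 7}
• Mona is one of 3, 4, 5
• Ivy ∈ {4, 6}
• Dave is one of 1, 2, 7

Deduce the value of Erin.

5

The 8 variables draw from only 8 values {1, 2, 3, 4, 5, 6, 7, 8}, so each is used; only Ivy can be 6, hence Ivy = 6.
The 7 still-open variables draw from only 7 values {1, 2, 3, 4, 5, 7, 8}, so each is used; only Kira can be 8, hence Kira = 8.
The 3 variables Frank, Carol, Dave are confined to {1, 2, 7}, which locks those values in; drop them from Bob, Erin.
So Erin = 5.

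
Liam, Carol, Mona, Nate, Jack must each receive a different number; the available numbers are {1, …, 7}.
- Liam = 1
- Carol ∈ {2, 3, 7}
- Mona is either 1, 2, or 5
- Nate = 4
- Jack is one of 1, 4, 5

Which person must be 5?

Liam has just one choice, so Liam = 1. Strike 1 from Mona, Jack.
Nate's domain is down to {4}, so Nate = 4. Strike 4 from Jack.
So 5 goes to Jack.

Jack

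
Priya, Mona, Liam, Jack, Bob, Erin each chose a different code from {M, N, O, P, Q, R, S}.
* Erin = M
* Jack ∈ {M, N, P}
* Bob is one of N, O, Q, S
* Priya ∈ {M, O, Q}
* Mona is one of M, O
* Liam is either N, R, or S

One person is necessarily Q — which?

Priya

Erin must be M (only option left). Eliminate M elsewhere: Priya, Mona, Jack.
Mona's domain is down to {O}, so Mona = O. Remove O from Priya, Bob.
So Q goes to Priya.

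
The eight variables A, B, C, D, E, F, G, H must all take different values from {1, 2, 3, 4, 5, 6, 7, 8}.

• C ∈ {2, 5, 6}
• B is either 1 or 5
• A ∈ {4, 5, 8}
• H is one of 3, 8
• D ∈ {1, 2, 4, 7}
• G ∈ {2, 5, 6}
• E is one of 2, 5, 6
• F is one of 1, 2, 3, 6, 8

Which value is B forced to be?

1

The 8 variables together cover exactly {1, 2, 3, 4, 5, 6, 7, 8} — 8 values for 8 variables — and 7 appears only in D's list, so D = 7.
The 7 still-open variables draw from only 7 values {1, 2, 3, 4, 5, 6, 8}, so each is used; only A can be 4, hence A = 4.
C, E, G share exactly the 3 values {2, 5, 6}; by pigeonhole those values go to them, so strike 2, 5, 6 from B, F.
So B = 1.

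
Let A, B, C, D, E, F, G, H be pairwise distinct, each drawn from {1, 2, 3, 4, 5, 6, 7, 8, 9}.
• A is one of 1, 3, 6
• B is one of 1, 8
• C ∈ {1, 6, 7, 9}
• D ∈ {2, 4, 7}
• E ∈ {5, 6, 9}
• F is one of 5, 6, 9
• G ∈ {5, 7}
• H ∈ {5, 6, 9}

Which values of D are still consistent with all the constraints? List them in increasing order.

2, 4

The 3 variables E, F, H are confined to {5, 6, 9}, which locks those values in; drop them from A, C, G.
G must be 7 (only option left). Eliminate 7 elsewhere: C, D.
C's domain is down to {1}, so C = 1. Remove 1 from A, B.
That leaves A = 3.
B has just one choice, so B = 8.
No further eliminations apply; D can still be any of 2, 4.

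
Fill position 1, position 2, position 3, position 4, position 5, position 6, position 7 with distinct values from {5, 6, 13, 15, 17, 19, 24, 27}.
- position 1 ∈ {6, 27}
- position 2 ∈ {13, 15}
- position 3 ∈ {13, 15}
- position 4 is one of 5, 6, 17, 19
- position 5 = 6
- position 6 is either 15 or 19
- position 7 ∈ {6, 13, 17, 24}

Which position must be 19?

position 6

position 5 has just one choice, so position 5 = 6. Remove 6 from position 1, position 4, position 7.
position 1 must be 27 (only option left).
The 2 variables position 2 and position 3 are confined to {13, 15}, which locks those values in; drop them from position 6, position 7.
So 19 goes to position 6.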